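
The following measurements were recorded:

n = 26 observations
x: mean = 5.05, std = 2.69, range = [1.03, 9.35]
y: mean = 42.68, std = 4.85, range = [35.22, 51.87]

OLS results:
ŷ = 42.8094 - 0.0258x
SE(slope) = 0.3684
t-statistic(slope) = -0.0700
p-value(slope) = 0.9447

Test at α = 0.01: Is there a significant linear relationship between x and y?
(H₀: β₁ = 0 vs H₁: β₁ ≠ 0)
Since p-value = 0.9447 ≥ α = 0.01, fail to reject H₀ — the slope is not significantly different from 0.

Hypothesis test for the slope coefficient:

H₀: β₁ = 0 (no linear relationship)
H₁: β₁ ≠ 0 (linear relationship exists)

Test statistic: t = β̂₁ / SE(β̂₁) = -0.0258 / 0.3684 = -0.0700

p = 0.9447: how often a slope estimate this far from 0 (in SE units) would arise by chance if β₁ were truly 0.

Decision rule: reject H₀ if p-value < α.
p-value = 0.9447 ≥ α = 0.01 → fail to reject H₀.

At α = 0.01 the data do not provide convincing evidence of a nonzero slope.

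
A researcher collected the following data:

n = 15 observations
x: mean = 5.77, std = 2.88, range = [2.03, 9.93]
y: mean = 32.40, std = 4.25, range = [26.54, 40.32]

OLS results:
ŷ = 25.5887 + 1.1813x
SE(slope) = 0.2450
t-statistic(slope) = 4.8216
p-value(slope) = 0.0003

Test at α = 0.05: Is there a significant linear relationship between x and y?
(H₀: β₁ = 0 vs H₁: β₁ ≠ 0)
Since p-value = 0.0003 < α = 0.05, reject H₀ — the slope is significantly different from 0.

Hypothesis test for the slope coefficient:

H₀: β₁ = 0 (no linear relationship)
H₁: β₁ ≠ 0 (linear relationship exists)

Test statistic: t = β̂₁ / SE(β̂₁) = 1.1813 / 0.2450 = 4.8216

p = 0.0003: how often a slope estimate this far from 0 (in SE units) would arise by chance if β₁ were truly 0.

Decision rule: reject H₀ if p-value < α.
p-value = 0.0003 < α = 0.05 → reject H₀.

There is sufficient evidence at the 5% significance level to conclude that a linear relationship exists between x and y.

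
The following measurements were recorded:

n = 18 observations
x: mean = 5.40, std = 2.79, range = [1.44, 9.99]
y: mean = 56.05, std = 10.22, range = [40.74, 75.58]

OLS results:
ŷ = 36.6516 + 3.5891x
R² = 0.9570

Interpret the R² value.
About 95.70% of the variability in y is accounted for by the regression on x (R² = 0.9570) — a strong linear fit.

R² (coefficient of determination) measures the proportion of variance in y explained by the regression model.

Here R² = 0.9570:
- Explained: 95.70% of the variation in y
- Unexplained (residual): 100% − 95.70% = 4.30%
- Rule of thumb (below 0.3 weak; 0.3 to below 0.7 moderate; 0.7 and above strong) → strong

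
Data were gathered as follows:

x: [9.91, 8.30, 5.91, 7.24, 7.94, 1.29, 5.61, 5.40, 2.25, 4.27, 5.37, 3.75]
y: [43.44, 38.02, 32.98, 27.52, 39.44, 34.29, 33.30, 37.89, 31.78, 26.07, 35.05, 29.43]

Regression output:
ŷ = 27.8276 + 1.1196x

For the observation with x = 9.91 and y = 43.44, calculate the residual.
Residual = 4.5172

The residual is the difference between the actual value and the predicted value:

Residual = y - ŷ

Step 1: Calculate predicted value
ŷ = 27.8276 + 1.1196 × 9.91
ŷ = 38.9228

Step 2: Calculate residual
Residual = 43.44 - 38.9228
Residual = 4.5172

Sign check: y > ŷ, so the point is above the line and the fit underestimates here.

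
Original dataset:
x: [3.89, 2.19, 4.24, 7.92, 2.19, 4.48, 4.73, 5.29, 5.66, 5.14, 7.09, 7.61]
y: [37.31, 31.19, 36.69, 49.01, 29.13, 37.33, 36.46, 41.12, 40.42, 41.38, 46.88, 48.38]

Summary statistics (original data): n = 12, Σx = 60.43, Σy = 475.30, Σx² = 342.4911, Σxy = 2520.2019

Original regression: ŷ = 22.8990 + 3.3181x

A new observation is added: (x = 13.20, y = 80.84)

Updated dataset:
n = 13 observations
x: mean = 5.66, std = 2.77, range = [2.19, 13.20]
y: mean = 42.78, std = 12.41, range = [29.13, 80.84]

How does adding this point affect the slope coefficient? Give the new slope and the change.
The slope changes from 3.3181 to 4.3871 (change of +1.0690, or +32.2%).

x = 13.20 lies well outside the original x-range [2.19, 7.92] (x̄ ≈ 5.04), so this observation has high leverage and can move the slope substantially.

Step 1: Update the sums with the new point (n goes from 12 to 13)
Σx  = 60.43 + 13.20 = 73.63
Σy  = 475.30 + 80.84 = 556.14
Σx² = 342.4911 + 13.20² = 342.4911 + 174.2400 = 516.7311
Σxy = 2520.2019 + 13.20×80.84 = 2520.2019 + 1067.0880 = 3587.2899

Step 2: Recompute the slope with b₁ = (nΣxy − ΣxΣy) / (nΣx² − (Σx)²)
Numerator   = 13×3587.2899 − 73.63×556.14 = 46634.7687 − 40948.5882 = 5686.1805
Denominator = 13×516.7311 − 73.63² = 6717.5043 − 5421.3769 = 1296.1274
b₁(new) = 5686.1805 / 1296.1274 = 4.3871

(Same formula on the original sums: (12×2520.2019 − 60.43×475.30) / (12×342.4911 − 60.43²) = 1520.0438 / 458.1083 = 3.3181, matching the given fit.)

Step 3: Change in slope
Δβ₁ = 4.3871 − 3.3181 = +1.0690
Relative change = +1.0690 / 3.3181 × 100% = +32.2%
→ the slope increases when the point is added.

A high-leverage point only changes the slope if it is off the original line; here y = 80.84 is above the original trend, so the slope increases.
In practice: investigate whether it comes from the same population as the rest of the sample.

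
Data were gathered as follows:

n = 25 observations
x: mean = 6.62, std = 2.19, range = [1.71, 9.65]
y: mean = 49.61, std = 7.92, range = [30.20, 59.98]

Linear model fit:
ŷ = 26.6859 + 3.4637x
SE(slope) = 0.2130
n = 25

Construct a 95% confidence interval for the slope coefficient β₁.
The 95% CI for β₁ is (3.0231, 3.9043)

Confidence interval for the slope:

The 95% CI for β₁ is: β̂₁ ± t*(α/2, n-2) × SE(β̂₁)

Step 1: Find critical t-value
- Confidence level = 0.95
- Degrees of freedom = n - 2 = 25 - 2 = 23
- t*(α/2, 23) = 2.0687

Step 2: Calculate margin of error
Margin = 2.0687 × 0.2130 = 0.4406

Step 3: Construct interval
CI = 3.4637 ± 0.4406
CI = (3.0231, 3.9043)

Interpretation: We are 95% confident that the true slope β₁ lies between 3.0231 and 3.9043.
Both endpoints are positive, so the data support a genuinely positive slope at this confidence level.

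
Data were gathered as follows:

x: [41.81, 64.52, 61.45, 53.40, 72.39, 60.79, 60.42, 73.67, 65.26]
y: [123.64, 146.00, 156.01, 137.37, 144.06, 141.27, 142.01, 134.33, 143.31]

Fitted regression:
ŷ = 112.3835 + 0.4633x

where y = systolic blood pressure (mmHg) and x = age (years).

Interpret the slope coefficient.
On average, blood pressure is about 0.4633 mmHg higher for every extra year of age.

The slope β₁ = 0.4633 gives the rate at which the fitted blood pressure changes with age.

Interpretation:
- Age up by 1 year → predicted blood pressure increases by 0.4633 mmHg
- The effect is assumed constant over the observed range of x (linearity)
- The slope describes association in these data, not necessarily a causal effect

The intercept β₀ = 112.3835 is the predicted blood pressure when age = 0; since the smallest observed x is 41.81, this is an extrapolation and mainly anchors the line.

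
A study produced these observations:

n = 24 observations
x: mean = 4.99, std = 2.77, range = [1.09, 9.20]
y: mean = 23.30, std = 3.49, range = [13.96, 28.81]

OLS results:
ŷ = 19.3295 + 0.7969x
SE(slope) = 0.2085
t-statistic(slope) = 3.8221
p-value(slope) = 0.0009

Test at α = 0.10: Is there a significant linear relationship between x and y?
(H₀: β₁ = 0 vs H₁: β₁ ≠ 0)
Reject H₀: p-value = 0.0009 < α = 0.10. The linear relationship is significant at the 10% level.

Hypothesis test for the slope coefficient:

H₀: β₁ = 0 (no linear relationship)
H₁: β₁ ≠ 0 (linear relationship exists)

Test statistic: t = β̂₁ / SE(β̂₁) = 0.7969 / 0.2085 = 3.8221

p = 0.0009: how often a slope estimate this far from 0 (in SE units) would arise by chance if β₁ were truly 0.

Decision rule: reject H₀ if p-value < α.
p-value = 0.0009 < α = 0.10 → reject H₀.

At α = 0.10 the data do provide convincing evidence of a nonzero slope.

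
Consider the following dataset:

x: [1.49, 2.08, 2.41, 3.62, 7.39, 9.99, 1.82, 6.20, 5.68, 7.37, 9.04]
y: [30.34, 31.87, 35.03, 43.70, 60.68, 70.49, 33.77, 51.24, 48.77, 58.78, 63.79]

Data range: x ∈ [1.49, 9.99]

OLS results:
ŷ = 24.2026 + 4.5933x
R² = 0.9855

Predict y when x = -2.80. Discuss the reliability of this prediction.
ŷ = 11.3414, but this is extrapolation (below the data range [1.49, 9.99]) and may be unreliable.

Prediction calculation:
ŷ = 24.2026 + 4.5933 × (-2.80)
ŷ = 11.3414

Reliability:
- Data range: x ∈ [1.49, 9.99]
- Prediction point: x = -2.80 is 4.29 units below the observed range → this is EXTRAPOLATION, not interpolation

Why that matters here:
- There are no observations near this x to validate the fitted line there
- Real relationships often flatten, saturate, or turn nonlinear at extremes
- R² describes fit only over the sampled x values; it says nothing about behaviour beyond them

Report the number if required, but flag clearly that it is an extrapolation.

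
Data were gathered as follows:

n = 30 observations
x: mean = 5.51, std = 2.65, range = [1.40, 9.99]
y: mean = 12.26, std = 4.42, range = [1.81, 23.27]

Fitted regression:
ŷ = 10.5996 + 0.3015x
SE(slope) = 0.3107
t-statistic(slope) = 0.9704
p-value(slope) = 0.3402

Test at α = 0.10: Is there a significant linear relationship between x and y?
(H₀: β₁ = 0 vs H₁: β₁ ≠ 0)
Fail to reject H₀: p-value = 0.3402 ≥ α = 0.10. The linear relationship is not significant at the 10% level.

Hypothesis test for the slope coefficient:

H₀: β₁ = 0 (no linear relationship)
H₁: β₁ ≠ 0 (linear relationship exists)

Test statistic: t = β̂₁ / SE(β̂₁) = 0.3015 / 0.3107 = 0.9704

The p-value (0.3402) is the probability, under H₀, of a t-statistic at least as extreme as |t| = 0.9704 (two-sided, df = n − 2 = 28).

Decision rule: reject H₀ if p-value < α.
p-value = 0.3402 ≥ α = 0.10 → fail to reject H₀.

There is not sufficient evidence at the 10% significance level to conclude that a linear relationship exists between x and y.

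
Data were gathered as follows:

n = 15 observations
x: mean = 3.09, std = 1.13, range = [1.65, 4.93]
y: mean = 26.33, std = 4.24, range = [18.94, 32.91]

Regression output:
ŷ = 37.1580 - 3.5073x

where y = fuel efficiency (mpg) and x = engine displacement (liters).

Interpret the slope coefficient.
For each additional liter of engine displacement, predicted fuel efficiency decreases by approximately 3.5073 mpg.

The slope β₁ = -3.5073 gives the rate at which the fitted fuel efficiency changes with engine displacement.

Interpretation:
- Engine displacement up by 1 liter → predicted fuel efficiency decreases by 3.5073 mpg
- The effect is assumed constant over the observed range of x (linearity)

The intercept β₀ = 37.1580 is the predicted fuel efficiency when engine displacement = 0; since the smallest observed x is 1.65, this is an extrapolation and mainly anchors the line.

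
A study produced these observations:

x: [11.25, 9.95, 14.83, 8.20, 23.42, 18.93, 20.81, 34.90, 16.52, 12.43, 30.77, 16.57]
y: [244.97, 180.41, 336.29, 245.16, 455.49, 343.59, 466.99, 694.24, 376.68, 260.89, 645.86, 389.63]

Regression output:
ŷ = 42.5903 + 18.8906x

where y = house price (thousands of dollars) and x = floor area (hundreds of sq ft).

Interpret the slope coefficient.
On average, house price is about 18.8906 thousand dollars higher for every extra hundred sq ft of floor area.

The slope β₁ = 18.8906 gives the rate at which the fitted house price changes with floor area.

Interpretation:
- Floor area up by 1 hundred sq ft → predicted house price increases by 18.8906 thousand dollars
- The effect is assumed constant over the observed range of x (linearity)
- The sign (+) gives the direction; the magnitude 18.8906 gives the size of the effect per hundred sq ft

(β₀ = 42.5903 is the fitted value at x = 0 and is not part of the slope interpretation.)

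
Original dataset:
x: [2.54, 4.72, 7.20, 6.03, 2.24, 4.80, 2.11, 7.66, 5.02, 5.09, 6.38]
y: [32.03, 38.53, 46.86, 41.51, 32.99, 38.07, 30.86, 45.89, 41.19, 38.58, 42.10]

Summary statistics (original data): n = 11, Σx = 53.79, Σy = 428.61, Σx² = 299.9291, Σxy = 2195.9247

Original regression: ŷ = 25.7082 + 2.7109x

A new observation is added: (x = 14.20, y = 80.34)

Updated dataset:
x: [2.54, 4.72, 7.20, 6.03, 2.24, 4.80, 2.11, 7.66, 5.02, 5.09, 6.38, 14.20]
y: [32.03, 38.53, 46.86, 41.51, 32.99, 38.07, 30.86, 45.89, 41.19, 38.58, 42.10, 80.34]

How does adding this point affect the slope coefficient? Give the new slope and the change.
New slope β₁ = 3.8945 versus 2.7109 before: a change of +1.1836 (+43.7%).

The new point has HIGH LEVERAGE: x = 14.20 is far from the original mean x̄ = 53.79/11 ≈ 4.89 (original range [2.11, 7.66]).

Step 1: Update the sums with the new point (n goes from 11 to 12)
Σx  = 53.79 + 14.20 = 67.99
Σy  = 428.61 + 80.34 = 508.95
Σx² = 299.9291 + 14.20² = 299.9291 + 201.6400 = 501.5691
Σxy = 2195.9247 + 14.20×80.34 = 2195.9247 + 1140.8280 = 3336.7527

Step 2: Recompute the slope with b₁ = (nΣxy − ΣxΣy) / (nΣx² − (Σx)²)
Numerator   = 12×3336.7527 − 67.99×508.95 = 40041.0324 − 34603.5105 = 5437.5219
Denominator = 12×501.5691 − 67.99² = 6018.8292 − 4622.6401 = 1396.1891
b₁(new) = 5437.5219 / 1396.1891 = 3.8945

(Same formula on the original sums: (11×2195.9247 − 53.79×428.61) / (11×299.9291 − 53.79²) = 1100.2398 / 405.8560 = 2.7109, matching the given fit.)

Step 3: Change in slope
Δβ₁ = 3.8945 − 2.7109 = +1.1836
Relative change = +1.1836 / 2.7109 × 100% = +43.7%
→ the slope increases when the point is added.

A high-leverage point only changes the slope if it is off the original line; here y = 80.34 is above the original trend, so the slope increases.
In practice: check such a point for data-entry or measurement error.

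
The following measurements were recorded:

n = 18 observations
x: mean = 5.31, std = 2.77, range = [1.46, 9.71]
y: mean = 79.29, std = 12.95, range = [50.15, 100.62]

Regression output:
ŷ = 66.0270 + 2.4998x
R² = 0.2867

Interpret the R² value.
About 28.67% of the variability in y is accounted for by the regression on x (R² = 0.2867) — a weak linear fit.

R² (coefficient of determination) measures the proportion of variance in y explained by the regression model.

Here R² = 0.2867:
- Explained: 28.67% of the variation in y
- Unexplained (residual): 100% − 28.67% = 71.33%
- Rule of thumb (below 0.3 weak; 0.3 to below 0.7 moderate; 0.7 and above strong) → weak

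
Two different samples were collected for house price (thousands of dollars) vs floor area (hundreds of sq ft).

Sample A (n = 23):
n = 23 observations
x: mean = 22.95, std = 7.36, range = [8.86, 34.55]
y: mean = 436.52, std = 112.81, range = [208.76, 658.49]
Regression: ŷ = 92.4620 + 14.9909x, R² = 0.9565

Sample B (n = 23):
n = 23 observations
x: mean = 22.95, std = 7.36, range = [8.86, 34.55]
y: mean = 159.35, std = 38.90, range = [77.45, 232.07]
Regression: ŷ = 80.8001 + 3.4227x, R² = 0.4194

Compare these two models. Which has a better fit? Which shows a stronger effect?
Model A has the better fit (R² = 0.9565 vs 0.4194). Model A shows the stronger effect (|β₁| = 14.9909 vs 3.4227).

Model Comparison:

Which explains more variance? (R²)
- Model A: R² = 0.9565 → 95.65% of variance in house price explained
- Model B: R² = 0.4194 → 41.94% of variance in house price explained
- 0.9565 > 0.4194 → Model A has the better fit

Effect size (slope magnitude):
- Model A: β₁ = 14.9909 → predicted house price rises 14.9909 thousand dollars per additional hundred sq ft of floor area
- Model B: β₁ = 3.4227 → predicted house price rises 3.4227 thousand dollars per additional hundred sq ft of floor area
- |14.9909| > |3.4227| → Model A shows the stronger marginal effect

Notes:
- A better fit (higher R²) doesn't necessarily mean a more important relationship.
- A steeper slope doesn't make a better model if the scatter around the line is large.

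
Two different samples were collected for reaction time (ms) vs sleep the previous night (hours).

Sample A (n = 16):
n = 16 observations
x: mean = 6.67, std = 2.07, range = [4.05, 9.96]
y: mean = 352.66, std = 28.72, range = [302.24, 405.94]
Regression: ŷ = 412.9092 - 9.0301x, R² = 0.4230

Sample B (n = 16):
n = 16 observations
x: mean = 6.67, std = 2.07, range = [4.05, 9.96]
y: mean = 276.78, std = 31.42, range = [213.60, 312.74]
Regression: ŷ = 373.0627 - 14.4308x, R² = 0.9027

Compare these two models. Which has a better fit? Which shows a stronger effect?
Model B has the better fit (R² = 0.9027 vs 0.4230). Model B shows the stronger effect (|β₁| = 14.4308 vs 9.0301).

Model Comparison:

Fit — compare R²:
- Model A: R² = 0.4230 → 42.30% of variance in reaction time explained
- Model B: R² = 0.9027 → 90.27% of variance in reaction time explained
- 0.9027 > 0.4230 → Model B has the better fit

Strength of effect — compare |β₁|:
- Model A: β₁ = -9.0301 → predicted reaction time falls 9.0301 ms per additional hour of sleep
- Model B: β₁ = -14.4308 → predicted reaction time falls 14.4308 ms per additional hour of sleep
- |-9.0301| < |-14.4308| → Model B shows the stronger marginal effect

Notes:
- The two samples could reflect different populations, time periods, or measurement quality.
- A steeper slope doesn't make a better model if the scatter around the line is large.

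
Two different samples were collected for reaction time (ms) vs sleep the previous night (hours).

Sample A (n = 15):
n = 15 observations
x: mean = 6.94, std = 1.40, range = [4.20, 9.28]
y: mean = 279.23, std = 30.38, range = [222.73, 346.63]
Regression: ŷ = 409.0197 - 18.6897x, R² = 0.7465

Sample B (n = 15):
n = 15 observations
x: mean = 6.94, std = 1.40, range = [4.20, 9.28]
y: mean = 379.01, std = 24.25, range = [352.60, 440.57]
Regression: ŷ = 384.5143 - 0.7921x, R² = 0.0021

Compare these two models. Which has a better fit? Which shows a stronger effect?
Model A has the better fit (R² = 0.7465 vs 0.0021). Model A shows the stronger effect (|β₁| = 18.6897 vs 0.7921).

Model Comparison:

Goodness of fit (R²):
- Model A: R² = 0.7465 → 74.65% of variance in reaction time explained
- Model B: R² = 0.0021 → 0.21% of variance in reaction time explained
- 0.7465 > 0.0021 → Model A has the better fit

Strength of effect — compare |β₁|:
- Model A: β₁ = -18.6897 → predicted reaction time falls 18.6897 ms per additional hour of sleep
- Model B: β₁ = -0.7921 → predicted reaction time falls 0.7921 ms per additional hour of sleep
- |-18.6897| > |-0.7921| → Model A shows the stronger marginal effect

Note: The two samples could reflect different populations, time periods, or measurement quality.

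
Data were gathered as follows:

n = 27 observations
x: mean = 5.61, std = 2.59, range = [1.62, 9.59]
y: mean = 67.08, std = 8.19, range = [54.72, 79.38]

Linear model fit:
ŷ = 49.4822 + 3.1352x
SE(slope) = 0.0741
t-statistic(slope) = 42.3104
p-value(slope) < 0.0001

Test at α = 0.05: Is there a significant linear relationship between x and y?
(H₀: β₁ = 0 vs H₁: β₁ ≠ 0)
p-value < 0.0001 < α = 0.05, so we reject H₀. The relationship is significant.

Hypothesis test for the slope coefficient:

H₀: β₁ = 0 (no linear relationship)
H₁: β₁ ≠ 0 (linear relationship exists)

Test statistic: t = β̂₁ / SE(β̂₁) = 3.1352 / 0.0741 = 42.3104

With df = 25, the two-sided p-value for |t| = 42.3104 is <0.0001.

Decision rule: reject H₀ if p-value < α.
p-value < 0.0001 < α = 0.05 → reject H₀.

Conclusion: the linear association between x and y is significant at the 5% level.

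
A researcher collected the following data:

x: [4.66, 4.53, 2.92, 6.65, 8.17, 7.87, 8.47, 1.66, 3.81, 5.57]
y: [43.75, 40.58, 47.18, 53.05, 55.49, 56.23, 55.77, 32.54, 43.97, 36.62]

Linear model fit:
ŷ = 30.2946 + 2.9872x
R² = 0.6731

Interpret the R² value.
The model explains 67.31% of the variance in y (R² = 0.6731), leaving 32.69% unexplained; the fit is moderate.

R² (coefficient of determination) measures the proportion of variance in y explained by the regression model.

Here R² = 0.6731:
- Explained: 67.31% of the variation in y
- Unexplained (residual): 100% − 67.31% = 32.69%
- Rule of thumb (below 0.3 weak; 0.3 to below 0.7 moderate; 0.7 and above strong) → moderate

Calculation: R² = 1 − (SS_res / SS_tot), where SS_res is the sum of squared residuals and SS_tot the total sum of squares.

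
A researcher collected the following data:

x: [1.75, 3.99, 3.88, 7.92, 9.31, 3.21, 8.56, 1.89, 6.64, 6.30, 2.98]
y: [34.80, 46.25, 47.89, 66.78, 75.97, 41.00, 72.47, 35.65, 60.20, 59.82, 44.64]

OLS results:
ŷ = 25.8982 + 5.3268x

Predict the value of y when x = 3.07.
ŷ = 42.2515

x = 3.07 lies inside the observed range [1.75, 9.31], so the fitted equation applies directly:

ŷ = 25.8982 + 5.3268 × 3.07
ŷ = 25.8982 + 16.3533
ŷ = 42.2515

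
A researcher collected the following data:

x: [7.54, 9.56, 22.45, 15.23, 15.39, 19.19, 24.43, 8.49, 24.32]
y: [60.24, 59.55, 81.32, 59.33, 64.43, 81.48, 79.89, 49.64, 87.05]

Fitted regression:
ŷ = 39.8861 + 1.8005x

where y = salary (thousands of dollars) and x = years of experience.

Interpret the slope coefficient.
An increase of one year in experience is associated with a 1.8005 thousand dollars increase in predicted salary.

The slope β₁ = 1.8005 gives the rate at which the fitted salary changes with experience.

Interpretation:
- Experience up by 1 year → predicted salary increases by 1.8005 thousand dollars
- This is a linear approximation: the same per-unit change is assumed across the whole observed x range

The intercept β₀ = 39.8861 is the predicted salary when experience = 0; since the smallest observed x is 7.54, this is an extrapolation and mainly anchors the line.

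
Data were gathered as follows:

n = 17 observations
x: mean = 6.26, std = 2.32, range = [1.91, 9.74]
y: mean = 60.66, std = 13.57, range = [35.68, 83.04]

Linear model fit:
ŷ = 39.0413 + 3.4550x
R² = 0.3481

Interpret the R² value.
R² = 0.3481 means 34.81% of the variation in y is explained by the linear relationship with x. This indicates a moderate fit.

R² = 1 − SS_res/SS_tot compares the residual scatter to the total scatter of y about its mean.

Here R² = 0.3481:
- Explained: 34.81% of the variation in y
- Unexplained (residual): 100% − 34.81% = 65.19%
- Rule of thumb (below 0.3 weak; 0.3 to below 0.7 moderate; 0.7 and above strong) → moderate

Calculation: R² = 1 − (SS_res / SS_tot), where SS_res is the sum of squared residuals and SS_tot the total sum of squares.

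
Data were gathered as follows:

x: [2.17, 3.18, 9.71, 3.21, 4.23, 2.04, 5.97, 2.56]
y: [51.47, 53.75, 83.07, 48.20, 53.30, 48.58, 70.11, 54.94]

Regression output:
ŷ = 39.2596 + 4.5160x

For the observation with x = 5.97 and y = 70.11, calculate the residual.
Residual = 3.8899

The residual is the difference between the actual value and the predicted value:

Residual = y - ŷ

Step 1: Calculate predicted value
ŷ = 39.2596 + 4.5160 × 5.97
ŷ = 66.2201

Step 2: Calculate residual
Residual = 70.11 - 66.2201
Residual = 3.8899

The residual is positive, so the observed y = 70.11 sits above the regression line (the line underestimates it by 3.8899).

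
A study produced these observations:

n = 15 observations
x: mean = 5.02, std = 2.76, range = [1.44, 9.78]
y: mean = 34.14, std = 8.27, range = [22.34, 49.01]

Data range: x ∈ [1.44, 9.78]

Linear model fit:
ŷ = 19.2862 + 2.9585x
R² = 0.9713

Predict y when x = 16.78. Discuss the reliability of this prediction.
ŷ = 68.9298, but this is extrapolation (above the data range [1.44, 9.78]) and may be unreliable.

Prediction calculation:
ŷ = 19.2862 + 2.9585 × 16.78
ŷ = 68.9298

Reliability:
- Data range: x ∈ [1.44, 9.78]
- Prediction point: x = 16.78 is 7.00 units above the observed range → this is EXTRAPOLATION, not interpolation

Why that matters here:
- There are no observations near this x to validate the fitted line there
- Real relationships often flatten, saturate, or turn nonlinear at extremes

A defensible statement: 'if the linear trend continued to x = 16.78, y would be about 68.9298' — the premise is untested.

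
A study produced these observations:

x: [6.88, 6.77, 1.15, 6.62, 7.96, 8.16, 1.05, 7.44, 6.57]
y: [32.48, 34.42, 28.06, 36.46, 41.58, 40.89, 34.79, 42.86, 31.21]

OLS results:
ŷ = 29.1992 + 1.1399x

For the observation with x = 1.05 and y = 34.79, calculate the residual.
Residual = 4.3939

The residual is the difference between the actual value and the predicted value:

Residual = y - ŷ

Step 1: Calculate predicted value
ŷ = 29.1992 + 1.1399 × 1.05
ŷ = 30.3961

Step 2: Calculate residual
Residual = 34.79 - 30.3961
Residual = 4.3939

Sign check: y > ŷ, so the point is above the line and the fit underestimates here.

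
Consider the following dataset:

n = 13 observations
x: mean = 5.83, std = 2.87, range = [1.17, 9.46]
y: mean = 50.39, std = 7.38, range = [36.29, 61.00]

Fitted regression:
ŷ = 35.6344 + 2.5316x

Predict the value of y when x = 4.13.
ŷ = 46.0899

Plug x = 4.13 into the fitted line:

ŷ = 35.6344 + 2.5316 × 4.13
ŷ = 35.6344 + 10.4555
ŷ = 46.0899

This is a point prediction; actual observations scatter around it by roughly the residual standard deviation.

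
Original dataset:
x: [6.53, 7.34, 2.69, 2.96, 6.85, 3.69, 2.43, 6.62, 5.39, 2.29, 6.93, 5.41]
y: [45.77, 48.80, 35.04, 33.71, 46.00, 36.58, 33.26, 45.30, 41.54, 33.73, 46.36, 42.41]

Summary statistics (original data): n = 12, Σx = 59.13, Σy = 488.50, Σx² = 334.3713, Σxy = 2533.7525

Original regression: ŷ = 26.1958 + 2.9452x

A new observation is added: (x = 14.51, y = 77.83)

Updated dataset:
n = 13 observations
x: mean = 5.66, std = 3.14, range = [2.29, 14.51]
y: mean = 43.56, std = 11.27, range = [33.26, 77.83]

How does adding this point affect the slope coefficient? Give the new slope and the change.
New slope β₁ = 3.5613 versus 2.9452 before: a change of +0.6161 (+20.9%).

x = 14.51 lies well outside the original x-range [2.29, 7.34] (x̄ ≈ 4.93), so this observation has high leverage and can move the slope substantially.

Step 1: Update the sums with the new point (n goes from 12 to 13)
Σx  = 59.13 + 14.51 = 73.64
Σy  = 488.50 + 77.83 = 566.33
Σx² = 334.3713 + 14.51² = 334.3713 + 210.5401 = 544.9114
Σxy = 2533.7525 + 14.51×77.83 = 2533.7525 + 1129.3133 = 3663.0658

Step 2: Recompute the slope with b₁ = (nΣxy − ΣxΣy) / (nΣx² − (Σx)²)
Numerator   = 13×3663.0658 − 73.64×566.33 = 47619.8554 − 41704.5412 = 5915.3142
Denominator = 13×544.9114 − 73.64² = 7083.8482 − 5422.8496 = 1660.9986
b₁(new) = 5915.3142 / 1660.9986 = 3.5613

(Same formula on the original sums: (12×2533.7525 − 59.13×488.50) / (12×334.3713 − 59.13²) = 1520.0250 / 516.0987 = 2.9452, matching the given fit.)

Step 3: Change in slope
Δβ₁ = 3.5613 − 2.9452 = +0.6161
Relative change = +0.6161 / 2.9452 × 100% = +20.9%
→ the slope increases when the point is added.

A high-leverage point only changes the slope if it is off the original line; here y = 77.83 is above the original trend, so the slope increases.
In practice: investigate whether it comes from the same population as the rest of the sample.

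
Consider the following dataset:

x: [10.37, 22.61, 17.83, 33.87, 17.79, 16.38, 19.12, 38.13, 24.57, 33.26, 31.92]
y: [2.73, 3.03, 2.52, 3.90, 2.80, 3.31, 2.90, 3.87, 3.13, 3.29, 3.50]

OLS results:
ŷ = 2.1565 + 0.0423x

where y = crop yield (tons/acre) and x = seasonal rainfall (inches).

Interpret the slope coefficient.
For each additional inch of rainfall, predicted crop yield increases by approximately 0.0423 tons/acre.

The slope β₁ = 0.0423 gives the rate at which the fitted crop yield changes with rainfall.

Interpretation:
- Rainfall up by 1 inch → predicted crop yield increases by 0.0423 tons/acre
- This is a linear approximation: the same per-unit change is assumed across the whole observed x range

The intercept β₀ = 2.1565 is the predicted crop yield when rainfall = 0; since the smallest observed x is 10.37, this is an extrapolation and mainly anchors the line.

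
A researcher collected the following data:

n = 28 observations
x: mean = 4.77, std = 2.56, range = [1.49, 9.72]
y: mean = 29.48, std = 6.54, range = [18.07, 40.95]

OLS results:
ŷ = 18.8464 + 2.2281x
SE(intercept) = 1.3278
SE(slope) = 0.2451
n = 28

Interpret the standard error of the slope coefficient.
SE(β̂₁) = 0.2451 is the estimated standard deviation of the slope estimate across repeated samples; relative to β̂₁ = 2.2281 that is 11.0%, a precise estimate.

SE(β̂₁) = 0.2451 says: if we drew many samples of n = 28 from the same population and refit each time, the fitted slopes would scatter with a standard deviation of roughly 0.2451 around the true β₁.

Relative precision:
- SE / |β̂₁| = 0.2451 / 2.2281 = 11.0%
- Rule of thumb (under 20%: precise; 20% to under 50%: moderately precise; 50% or more: imprecise) → precise

Link to the t-test: t = β̂₁ / SE(β̂₁) = 2.2281 / 0.2451 = 9.0906, the statistic for H₀: β₁ = 0.

What drives SE(β̂₁): larger n (here n = 28) → smaller SE; more residual scatter → larger SE.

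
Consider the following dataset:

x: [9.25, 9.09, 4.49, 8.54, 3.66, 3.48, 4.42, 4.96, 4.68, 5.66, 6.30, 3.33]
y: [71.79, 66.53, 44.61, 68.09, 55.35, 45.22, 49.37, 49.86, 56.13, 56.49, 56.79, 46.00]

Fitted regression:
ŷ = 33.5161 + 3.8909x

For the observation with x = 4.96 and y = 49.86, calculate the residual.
Residual = -2.9550

The residual is the difference between the actual value and the predicted value:

Residual = y - ŷ

Step 1: Calculate predicted value
ŷ = 33.5161 + 3.8909 × 4.96
ŷ = 52.8150

Step 2: Calculate residual
Residual = 49.86 - 52.8150
Residual = -2.9550

The residual is negative, so the observed y = 49.86 sits below the regression line (the line overestimates it by 2.9550).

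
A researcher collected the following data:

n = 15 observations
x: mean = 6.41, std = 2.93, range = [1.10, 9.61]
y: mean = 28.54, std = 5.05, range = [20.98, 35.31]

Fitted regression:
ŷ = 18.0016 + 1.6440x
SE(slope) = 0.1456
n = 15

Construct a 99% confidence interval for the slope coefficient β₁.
The 99% CI for β₁ is (1.2054, 2.0826)

Confidence interval for the slope:

The 99% CI for β₁ is: β̂₁ ± t*(α/2, n-2) × SE(β̂₁)

Step 1: Find critical t-value
- Confidence level = 0.99
- Degrees of freedom = n - 2 = 15 - 2 = 13
- t*(α/2, 13) = 3.0123

Step 2: Calculate margin of error
Margin = 3.0123 × 0.1456 = 0.4386

Step 3: Construct interval
CI = 1.6440 ± 0.4386
CI = (1.2054, 2.0826)

Interpretation: We are 99% confident that the true slope β₁ lies between 1.2054 and 2.0826.
Since 0 is outside the interval, a two-sided test at α = 0.01 would reject H₀: β₁ = 0.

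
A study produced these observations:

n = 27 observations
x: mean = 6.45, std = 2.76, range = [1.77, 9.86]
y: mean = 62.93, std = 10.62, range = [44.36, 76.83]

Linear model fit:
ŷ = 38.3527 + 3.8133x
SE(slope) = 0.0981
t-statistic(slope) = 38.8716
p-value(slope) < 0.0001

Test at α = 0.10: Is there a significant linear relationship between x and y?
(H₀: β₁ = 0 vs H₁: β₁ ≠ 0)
Reject H₀: p-value < 0.0001 < α = 0.10. The linear relationship is significant at the 10% level.

Hypothesis test for the slope coefficient:

H₀: β₁ = 0 (no linear relationship)
H₁: β₁ ≠ 0 (linear relationship exists)

Test statistic: t = β̂₁ / SE(β̂₁) = 3.8133 / 0.0981 = 38.8716

The p-value (<0.0001) is the probability, under H₀, of a t-statistic at least as extreme as |t| = 38.8716 (two-sided, df = n − 2 = 25).

Decision rule: reject H₀ if p-value < α.
p-value < 0.0001 < α = 0.10 → reject H₀.

At α = 0.10 the data do provide convincing evidence of a nonzero slope.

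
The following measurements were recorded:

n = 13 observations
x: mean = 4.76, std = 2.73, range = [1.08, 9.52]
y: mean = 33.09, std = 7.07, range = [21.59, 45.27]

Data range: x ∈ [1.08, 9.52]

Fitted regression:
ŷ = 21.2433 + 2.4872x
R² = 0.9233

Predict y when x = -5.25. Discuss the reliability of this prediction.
ŷ = 8.1855, but this is extrapolation (below the data range [1.08, 9.52]) and may be unreliable.

Prediction calculation:
ŷ = 21.2433 + 2.4872 × (-5.25)
ŷ = 8.1855

Reliability:
- Data range: x ∈ [1.08, 9.52]
- Prediction point: x = -5.25 is 6.33 units below the observed range → this is EXTRAPOLATION, not interpolation

Why that matters here:
- The linear relationship may not hold outside the observed range
- There are no observations near this x to validate the fitted line there

Report the number if required, but flag clearly that it is an extrapolation.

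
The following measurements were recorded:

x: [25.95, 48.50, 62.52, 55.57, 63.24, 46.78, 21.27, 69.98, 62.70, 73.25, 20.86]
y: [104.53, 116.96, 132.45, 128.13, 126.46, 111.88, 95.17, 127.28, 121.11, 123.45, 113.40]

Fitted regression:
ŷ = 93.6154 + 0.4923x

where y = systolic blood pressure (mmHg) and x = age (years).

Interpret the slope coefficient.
An increase of one year in age is associated with a 0.4923 mmHg increase in predicted blood pressure.

β₁ = 0.4923 is the change in predicted blood pressure (mmHg) per additional year of age.

Interpretation:
- Age up by 1 year → predicted blood pressure increases by 0.4923 mmHg
- The effect is assumed constant over the observed range of x (linearity)
- The slope describes association in these data, not necessarily a causal effect

The intercept β₀ = 93.6154 is the predicted blood pressure when age = 0; since the smallest observed x is 20.86, this is an extrapolation and mainly anchors the line.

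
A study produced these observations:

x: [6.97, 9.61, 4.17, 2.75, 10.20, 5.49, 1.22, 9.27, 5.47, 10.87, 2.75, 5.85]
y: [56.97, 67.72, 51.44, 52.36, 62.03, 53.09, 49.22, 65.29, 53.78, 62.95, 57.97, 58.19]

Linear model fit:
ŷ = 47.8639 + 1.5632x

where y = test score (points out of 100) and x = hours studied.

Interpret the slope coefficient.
On average, test score is about 1.5632 points higher for every extra hour of study time.

β₁ = 1.5632 is the change in predicted test score (points) per additional hour of study time.

Interpretation:
- Study time up by 1 hour → predicted test score increases by 1.5632 points
- This is a linear approximation: the same per-unit change is assumed across the whole observed x range

(β₀ = 47.8639 is the fitted value at x = 0 and is not part of the slope interpretation.)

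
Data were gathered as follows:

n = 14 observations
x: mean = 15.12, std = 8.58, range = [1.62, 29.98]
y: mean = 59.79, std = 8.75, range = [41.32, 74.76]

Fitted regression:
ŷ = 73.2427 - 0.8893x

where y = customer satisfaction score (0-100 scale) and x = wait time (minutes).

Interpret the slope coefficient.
On average, satisfaction score is about 0.8893 points lower for every extra minute of wait time.

The slope coefficient β₁ = -0.8893 represents the marginal effect of wait time on satisfaction score.

Interpretation:
- Wait time up by 1 minute → predicted satisfaction score decreases by 0.8893 points
- This is a linear approximation: the same per-unit change is assumed across the whole observed x range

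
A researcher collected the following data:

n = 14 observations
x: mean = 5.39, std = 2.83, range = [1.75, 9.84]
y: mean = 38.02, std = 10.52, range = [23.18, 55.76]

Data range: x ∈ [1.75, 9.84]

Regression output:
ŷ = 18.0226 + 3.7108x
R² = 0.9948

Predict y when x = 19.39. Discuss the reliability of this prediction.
ŷ = 89.9750 (extrapolation — x = 19.39 lies outside [1.75, 9.84], so reliability is low).

Prediction calculation:
ŷ = 18.0226 + 3.7108 × 19.39
ŷ = 89.9750

Reliability:
- Data range: x ∈ [1.75, 9.84]
- Prediction point: x = 19.39 is 9.55 units above the observed range → this is EXTRAPOLATION, not interpolation

Why that matters here:
- Real relationships often flatten, saturate, or turn nonlinear at extremes
- R² describes fit only over the sampled x values; it says nothing about behaviour beyond them
- There are no observations near this x to validate the fitted line there

Report the number if required, but flag clearly that it is an extrapolation.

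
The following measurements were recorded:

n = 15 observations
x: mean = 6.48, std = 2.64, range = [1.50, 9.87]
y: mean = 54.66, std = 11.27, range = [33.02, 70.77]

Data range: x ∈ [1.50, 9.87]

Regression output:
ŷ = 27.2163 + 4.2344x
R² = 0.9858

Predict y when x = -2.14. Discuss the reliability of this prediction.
ŷ = 18.1547, but this is extrapolation (below the data range [1.50, 9.87]) and may be unreliable.

Prediction calculation:
ŷ = 27.2163 + 4.2344 × (-2.14)
ŷ = 18.1547

Reliability:
- Data range: x ∈ [1.50, 9.87]
- Prediction point: x = -2.14 is 3.64 units below the observed range → this is EXTRAPOLATION, not interpolation

Why that matters here:
- The linear relationship may not hold outside the observed range
- Real relationships often flatten, saturate, or turn nonlinear at extremes
- There are no observations near this x to validate the fitted line there

The R² = 0.9858 only validates the fit within [1.50, 9.87]; treat ŷ = 18.1547 with caution.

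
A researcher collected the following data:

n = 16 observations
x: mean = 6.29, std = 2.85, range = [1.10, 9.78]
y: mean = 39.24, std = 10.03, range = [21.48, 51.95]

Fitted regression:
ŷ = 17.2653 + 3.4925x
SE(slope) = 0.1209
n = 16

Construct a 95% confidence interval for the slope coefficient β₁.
The 95% CI for β₁ is (3.2332, 3.7518)

Confidence interval for the slope:

The 95% CI for β₁ is: β̂₁ ± t*(α/2, n-2) × SE(β̂₁)

Step 1: Find critical t-value
- Confidence level = 0.95
- Degrees of freedom = n - 2 = 16 - 2 = 14
- t*(α/2, 14) = 2.1448

Step 2: Calculate margin of error
Margin = 2.1448 × 0.1209 = 0.2593

Step 3: Construct interval
CI = 3.4925 ± 0.2593
CI = (3.2332, 3.7518)

Interpretation: each one-unit increase in x is associated with a change in mean y of between 3.2332 and 3.7518, with 95% confidence.
Both endpoints are positive, so the data support a genuinely positive slope at this confidence level.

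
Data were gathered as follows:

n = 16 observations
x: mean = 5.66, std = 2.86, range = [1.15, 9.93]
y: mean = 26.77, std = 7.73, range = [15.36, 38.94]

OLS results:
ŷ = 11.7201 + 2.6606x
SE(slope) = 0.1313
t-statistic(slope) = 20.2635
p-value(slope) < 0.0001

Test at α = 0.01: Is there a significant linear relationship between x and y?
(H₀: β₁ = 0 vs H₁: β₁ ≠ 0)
Reject H₀: p-value < 0.0001 < α = 0.01. The linear relationship is significant at the 1% level.

Hypothesis test for the slope coefficient:

H₀: β₁ = 0 (no linear relationship)
H₁: β₁ ≠ 0 (linear relationship exists)

Test statistic: t = β̂₁ / SE(β̂₁) = 2.6606 / 0.1313 = 20.2635

With df = 14, the two-sided p-value for |t| = 20.2635 is <0.0001.

Decision rule: reject H₀ if p-value < α.
p-value < 0.0001 < α = 0.01 → reject H₀.

There is sufficient evidence at the 1% significance level to conclude that a linear relationship exists between x and y.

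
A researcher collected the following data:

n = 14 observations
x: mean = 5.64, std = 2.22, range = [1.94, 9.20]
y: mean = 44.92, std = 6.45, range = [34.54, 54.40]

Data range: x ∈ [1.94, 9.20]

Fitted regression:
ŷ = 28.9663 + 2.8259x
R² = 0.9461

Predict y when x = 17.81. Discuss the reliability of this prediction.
ŷ = 79.2956 (extrapolation — x = 17.81 lies outside [1.94, 9.20], so reliability is low).

Prediction calculation:
ŷ = 28.9663 + 2.8259 × 17.81
ŷ = 79.2956

Reliability:
- Data range: x ∈ [1.94, 9.20]
- Prediction point: x = 17.81 is 8.61 units above the observed range → this is EXTRAPOLATION, not interpolation

Why that matters here:
- The standard error of prediction grows with (x − x̄)², and x = 17.81 is far from x̄ = 5.64
- Real relationships often flatten, saturate, or turn nonlinear at extremes
- R² describes fit only over the sampled x values; it says nothing about behaviour beyond them

Report the number if required, but flag clearly that it is an extrapolation.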